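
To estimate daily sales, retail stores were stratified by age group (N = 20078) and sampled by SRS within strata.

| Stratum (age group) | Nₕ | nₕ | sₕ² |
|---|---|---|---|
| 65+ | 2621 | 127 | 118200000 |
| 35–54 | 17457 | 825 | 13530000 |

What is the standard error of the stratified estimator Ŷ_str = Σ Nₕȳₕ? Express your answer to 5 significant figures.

3.2932 × 10^6

Var(Ŷ_str) = Σₕ Nₕ²(1 − fₕ)sₕ²/nₕ.
65+: 2621²·(1 − 127/2621)·118200000/127 = 6.0838322 × 10^12.
35–54: 17457²·(1 − 825/17457)·13530000/825 = 4.7616551 × 10^12.
Sum = 1.0845487 × 10^13.
SE = √(1.0845487 × 10^13) = 3.2932 × 10^6.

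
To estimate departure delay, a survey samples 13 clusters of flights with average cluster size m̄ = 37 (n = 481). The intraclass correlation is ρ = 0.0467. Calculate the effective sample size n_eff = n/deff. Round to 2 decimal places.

179.40

deff = 1 + (37 − 1)·0.0467 = 1 + 1.6812 = 2.6812.
n_eff = 481 / 2.6812 = 179.40.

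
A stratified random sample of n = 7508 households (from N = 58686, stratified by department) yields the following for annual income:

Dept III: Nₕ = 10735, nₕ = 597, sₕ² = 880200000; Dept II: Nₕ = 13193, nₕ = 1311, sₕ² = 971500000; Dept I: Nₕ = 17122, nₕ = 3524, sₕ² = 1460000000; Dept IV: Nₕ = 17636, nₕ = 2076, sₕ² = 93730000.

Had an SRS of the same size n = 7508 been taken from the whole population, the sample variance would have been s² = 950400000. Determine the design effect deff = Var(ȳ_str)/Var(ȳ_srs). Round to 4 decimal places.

Var(ȳ_str) = Σ Wₕ²(1−fₕ)sₕ²/nₕ with Wₕ = Nₕ/58686:
  Dept III: (10735/58686)²·(1−597/10735)·880200000/597 = 46589.961
  Dept II: (13193/58686)²·(1−1311/13193)·971500000/1311 = 33729.057
  Dept I: (17122/58686)²·(1−3524/17122)·1460000000/3524 = 28007.701
  Dept IV: (17636/58686)²·(1−2076/17636)·93730000/2076 = 3597.4265
  → Var(ȳ_str) = 111924.15.
Var(ȳ_srs) = (1 − 7508/58686)·950400000/7508 = 110390.31.
deff = 111924.15 / 110390.31 = 1.0139.

1.0139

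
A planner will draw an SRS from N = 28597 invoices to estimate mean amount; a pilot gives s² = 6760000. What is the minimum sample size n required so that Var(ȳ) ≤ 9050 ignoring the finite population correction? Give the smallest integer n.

747

Without fpc, n₀ = s²/D = 6760000/9050 = 746.9613.
Rounding up, n = 747.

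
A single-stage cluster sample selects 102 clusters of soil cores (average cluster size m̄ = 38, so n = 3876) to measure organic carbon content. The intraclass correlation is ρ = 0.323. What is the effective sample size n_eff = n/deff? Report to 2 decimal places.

299.28

deff = 1 + (38 − 1)·0.323 = 1 + 11.951 = 12.951.
n_eff = 3876 / 12.951 = 299.28.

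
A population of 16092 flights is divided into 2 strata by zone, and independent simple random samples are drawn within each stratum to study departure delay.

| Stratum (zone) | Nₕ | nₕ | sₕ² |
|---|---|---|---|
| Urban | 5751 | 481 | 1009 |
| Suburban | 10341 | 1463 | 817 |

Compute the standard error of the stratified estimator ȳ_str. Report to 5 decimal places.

0.66596

Var(ȳ_str) = Σₕ Wₕ²(1 − fₕ)sₕ²/nₕ with Wₕ = Nₕ/N, N = 16092.
Urban: Wₕ = 0.35738255; term = 0.35738255²·(1 − 0.08363763)·1009/481 = 0.24551613.
Suburban: Wₕ = 0.64261745; term = 0.64261745²·(1 − 0.14147568)·817/1463 = 0.1979864.
Sum = 0.44350253.
SE = √(0.44350253) = 0.66596.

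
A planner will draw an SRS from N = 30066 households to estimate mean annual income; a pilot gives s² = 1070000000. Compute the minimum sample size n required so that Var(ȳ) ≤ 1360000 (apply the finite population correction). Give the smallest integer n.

Without fpc, n₀ = s²/D = 1070000000/1360000 = 786.7647.
With fpc, (1 − n/N)·s²/n ≤ D requires n ≥ n₀/(1 + n₀/N) = 786.7647/(1 + 786.7647/30066) = 766.7017.
Rounding up, n = 767.

767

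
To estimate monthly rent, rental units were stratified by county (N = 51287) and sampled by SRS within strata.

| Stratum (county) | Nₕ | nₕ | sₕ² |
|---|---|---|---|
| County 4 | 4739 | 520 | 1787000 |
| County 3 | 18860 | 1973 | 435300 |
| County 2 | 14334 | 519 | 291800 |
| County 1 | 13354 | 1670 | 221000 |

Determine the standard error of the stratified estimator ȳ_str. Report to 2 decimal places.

Var(ȳ_str) = Σₕ Wₕ²(1 − fₕ)sₕ²/nₕ with Wₕ = Nₕ/N, N = 51287.
County 4: Wₕ = 0.09240158; term = 0.09240158²·(1 − 0.10972779)·1787000/520 = 26.121785.
County 3: Wₕ = 0.36773451; term = 0.36773451²·(1 − 0.10461294)·435300/1973 = 26.714139.
County 2: Wₕ = 0.27948603; term = 0.27948603²·(1 − 0.03620762)·291800/519 = 42.327403.
County 1: Wₕ = 0.26037787; term = 0.26037787²·(1 − 0.12505616)·221000/1670 = 7.8499001.
Sum = 103.01323.
SE = √(103.01323) = 10.15.

10.15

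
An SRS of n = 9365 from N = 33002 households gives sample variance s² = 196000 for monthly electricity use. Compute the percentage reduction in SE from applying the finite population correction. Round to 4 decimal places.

f = n/N = 9365/33002 = 0.28377068.
SE_no-fpc = √(s²/n) = 4.5748214; SE_fpc = √((1−f)s²/n) = 3.8716866.
Ratio = √(1−f) = 0.84630333. Reduction = 100·(1 − 0.84630333) = 15.3697%.

15.3697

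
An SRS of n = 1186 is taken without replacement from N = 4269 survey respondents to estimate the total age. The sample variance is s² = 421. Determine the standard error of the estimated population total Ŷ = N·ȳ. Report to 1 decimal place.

Var(Ŷ) = N²·Var(ȳ) = N²·(1 − n/N)·s²/n.
f = 1186/4269 = 0.27781682; Var(ȳ) = 0.72218318·421/1186 = 0.25635676.
Var(Ŷ) = 4269² · 0.25635676 = 4.6719381 × 10^6.
SE(Ŷ) = √(4.6719381 × 10^6) = 2161.5.

2161.5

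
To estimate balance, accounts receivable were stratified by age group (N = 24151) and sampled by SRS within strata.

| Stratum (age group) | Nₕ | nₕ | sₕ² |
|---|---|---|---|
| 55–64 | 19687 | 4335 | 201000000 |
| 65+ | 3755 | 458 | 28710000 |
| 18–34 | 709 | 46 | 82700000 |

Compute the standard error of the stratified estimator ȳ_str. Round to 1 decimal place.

163.7

Var(ȳ_str) = Σₕ Wₕ²(1 − fₕ)sₕ²/nₕ with Wₕ = Nₕ/N, N = 24151.
55–64: Wₕ = 0.81516293; term = 0.81516293²·(1 − 0.22019607)·201000000/4335 = 24025.986.
65+: Wₕ = 0.15548010; term = 0.15548010²·(1 − 0.12197071)·28710000/458 = 1330.5352.
18–34: Wₕ = 0.02935696; term = 0.02935696²·(1 − 0.06488011)·82700000/46 = 1448.896.
Sum = 26805.417.
SE = √(26805.417) = 163.7.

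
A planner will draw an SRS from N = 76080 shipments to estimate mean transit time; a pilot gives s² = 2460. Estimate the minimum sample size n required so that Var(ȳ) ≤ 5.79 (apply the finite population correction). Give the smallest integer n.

Without fpc, n₀ = s²/D = 2460/5.79 = 424.8705.
With fpc, (1 − n/N)·s²/n ≤ D requires n ≥ n₀/(1 + n₀/N) = 424.8705/(1 + 424.8705/76080) = 422.5110.
Rounding up, n = 423.

423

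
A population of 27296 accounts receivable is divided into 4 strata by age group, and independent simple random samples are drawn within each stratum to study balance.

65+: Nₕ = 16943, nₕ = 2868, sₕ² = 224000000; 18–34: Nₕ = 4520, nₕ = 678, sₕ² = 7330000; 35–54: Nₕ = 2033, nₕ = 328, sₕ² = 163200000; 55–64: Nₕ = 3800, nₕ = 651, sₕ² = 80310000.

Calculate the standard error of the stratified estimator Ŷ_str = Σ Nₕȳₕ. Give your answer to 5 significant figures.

4.6919 × 10^6

Var(Ŷ_str) = Σₕ Nₕ²(1 − fₕ)sₕ²/nₕ.
65+: 16943²·(1 − 2868/16943)·224000000/2868 = 1.8625485 × 10^13.
18–34: 4520²·(1 − 678/4520)·7330000/678 = 1.8774573 × 10^11.
35–54: 2033²·(1 − 328/2033)·163200000/328 = 1.7246782 × 10^12.
55–64: 3800²·(1 − 651/3800)·80310000/651 = 1.476199 × 10^12.
Sum = 2.2014108 × 10^13.
SE = √(2.2014108 × 10^13) = 4.6919 × 10^6.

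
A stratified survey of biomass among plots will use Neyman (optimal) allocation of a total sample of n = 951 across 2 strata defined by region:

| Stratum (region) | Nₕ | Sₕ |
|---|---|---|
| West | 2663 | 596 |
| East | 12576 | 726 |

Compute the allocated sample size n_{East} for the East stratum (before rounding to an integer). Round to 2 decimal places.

810.16

Neyman allocation: nₕ = n·NₕSₕ / Σⱼ NⱼSⱼ.
Σ NⱼSⱼ = 2663·596 + 12576·726 = 1.0717324 × 10^7.
n_{East} = 951·12576·726 / (1.0717324 × 10^7) = 810.16.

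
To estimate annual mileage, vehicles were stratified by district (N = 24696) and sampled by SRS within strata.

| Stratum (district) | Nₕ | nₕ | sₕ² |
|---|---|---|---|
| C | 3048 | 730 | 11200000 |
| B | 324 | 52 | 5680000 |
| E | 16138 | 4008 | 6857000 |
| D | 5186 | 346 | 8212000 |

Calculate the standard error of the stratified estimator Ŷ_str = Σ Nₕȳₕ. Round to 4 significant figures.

Var(Ŷ_str) = Σₕ Nₕ²(1 − fₕ)sₕ²/nₕ.
C: 3048²·(1 − 730/3048)·11200000/730 = 1.0839857 × 10^11.
B: 324²·(1 − 52/324)·5680000/52 = 9.6262892 × 10^9.
E: 16138²·(1 − 4008/16138)·6857000/4008 = 3.3490139 × 10^11.
D: 5186²·(1 − 346/5186)·8212000/346 = 5.9573171 × 10^11.
Sum = 1.048658 × 10^12.
SE = √(1.048658 × 10^12) = 1.024 × 10^6.

1.024 × 10^6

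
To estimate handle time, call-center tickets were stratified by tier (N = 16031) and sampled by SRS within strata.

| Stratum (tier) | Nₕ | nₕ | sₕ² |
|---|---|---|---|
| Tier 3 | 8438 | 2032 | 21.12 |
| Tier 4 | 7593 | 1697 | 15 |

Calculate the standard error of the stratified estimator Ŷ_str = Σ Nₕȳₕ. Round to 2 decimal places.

978.54

Var(Ŷ_str) = Σₕ Nₕ²(1 − fₕ)sₕ²/nₕ.
Tier 3: 8438²·(1 − 2032/8438)·21.12/2032 = 561819.31.
Tier 4: 7593²·(1 − 1697/7593)·15/1697 = 395712.98.
Sum = 957532.29.
SE = √(957532.29) = 978.54.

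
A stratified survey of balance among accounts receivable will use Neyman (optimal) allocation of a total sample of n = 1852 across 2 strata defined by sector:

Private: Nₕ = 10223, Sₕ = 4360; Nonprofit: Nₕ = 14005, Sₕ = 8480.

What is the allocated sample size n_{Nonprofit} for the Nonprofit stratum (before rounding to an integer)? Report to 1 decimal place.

1346.6

Neyman allocation: nₕ = n·NₕSₕ / Σⱼ NⱼSⱼ.
Σ NⱼSⱼ = 10223·4360 + 14005·8480 = 1.6333468 × 10^8.
n_{Nonprofit} = 1852·14005·8480 / (1.6333468 × 10^8) = 1346.6.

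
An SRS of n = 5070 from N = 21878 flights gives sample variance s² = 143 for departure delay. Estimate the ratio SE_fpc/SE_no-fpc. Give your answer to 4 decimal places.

0.8765

f = n/N = 5070/21878 = 0.23173965.
SE_no-fpc = √(s²/n) = 0.16794382; SE_fpc = √((1−f)s²/n) = 0.14720354.
Ratio = √(1−f) = 0.87650462.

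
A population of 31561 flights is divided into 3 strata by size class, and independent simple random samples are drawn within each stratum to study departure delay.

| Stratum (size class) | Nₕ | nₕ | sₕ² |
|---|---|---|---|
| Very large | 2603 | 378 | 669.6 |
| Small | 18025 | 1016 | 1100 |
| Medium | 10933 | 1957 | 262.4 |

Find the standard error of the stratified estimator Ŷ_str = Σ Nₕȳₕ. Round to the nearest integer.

18851

Var(Ŷ_str) = Σₕ Nₕ²(1 − fₕ)sₕ²/nₕ.
Very large: 2603²·(1 − 378/2603)·669.6/378 = 1.0259539 × 10^7.
Small: 18025²·(1 − 1016/18025)·1100/1016 = 3.3193499 × 10^8.
Medium: 10933²·(1 − 1957/10933)·262.4/1957 = 1.3158161 × 10^7.
Sum = 3.5535269 × 10^8.
SE = √(3.5535269 × 10^8) = 18851.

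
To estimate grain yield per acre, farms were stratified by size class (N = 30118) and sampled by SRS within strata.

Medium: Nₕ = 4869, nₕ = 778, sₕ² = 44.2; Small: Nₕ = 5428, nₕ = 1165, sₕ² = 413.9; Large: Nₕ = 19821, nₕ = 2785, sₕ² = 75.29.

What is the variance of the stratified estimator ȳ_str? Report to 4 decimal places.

0.0204

Var(ȳ_str) = Σₕ Wₕ²(1 − fₕ)sₕ²/nₕ with Wₕ = Nₕ/N, N = 30118.
Medium: Wₕ = 0.16166412; term = 0.16166412²·(1 − 0.15978640)·44.2/778 = 0.0012475549.
Small: Wₕ = 0.18022445; term = 0.18022445²·(1 − 0.21462786)·413.9/1165 = 0.0090630091.
Large: Wₕ = 0.65811143; term = 0.65811143²·(1 − 0.14050754)·75.29/2785 = 0.010063592.
Sum = 0.020374156.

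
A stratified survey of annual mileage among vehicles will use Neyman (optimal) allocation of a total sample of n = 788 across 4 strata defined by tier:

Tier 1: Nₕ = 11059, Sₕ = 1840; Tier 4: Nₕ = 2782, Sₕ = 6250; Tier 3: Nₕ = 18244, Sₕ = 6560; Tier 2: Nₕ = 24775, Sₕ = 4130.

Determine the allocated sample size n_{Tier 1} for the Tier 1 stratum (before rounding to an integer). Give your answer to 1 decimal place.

61.7

Neyman allocation: nₕ = n·NₕSₕ / Σⱼ NⱼSⱼ.
Σ NⱼSⱼ = 11059·1840 + 2782·6250 + 18244·6560 + 24775·4130 = 2.5973745 × 10^8.
n_{Tier 1} = 788·11059·1840 / (2.5973745 × 10^8) = 61.7.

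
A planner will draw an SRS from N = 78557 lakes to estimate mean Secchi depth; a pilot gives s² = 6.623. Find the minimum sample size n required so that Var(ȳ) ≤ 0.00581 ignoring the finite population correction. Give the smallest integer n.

1140

Without fpc, n₀ = s²/D = 6.623/0.00581 = 1139.9312.
Rounding up, n = 1140.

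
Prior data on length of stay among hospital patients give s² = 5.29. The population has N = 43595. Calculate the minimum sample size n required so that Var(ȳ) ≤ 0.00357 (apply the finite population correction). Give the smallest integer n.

1434

Without fpc, n₀ = s²/D = 5.29/0.00357 = 1481.7927.
With fpc, (1 − n/N)·s²/n ≤ D requires n ≥ n₀/(1 + n₀/N) = 1481.7927/(1 + 1481.7927/43595) = 1433.0823.
Rounding up, n = 1434.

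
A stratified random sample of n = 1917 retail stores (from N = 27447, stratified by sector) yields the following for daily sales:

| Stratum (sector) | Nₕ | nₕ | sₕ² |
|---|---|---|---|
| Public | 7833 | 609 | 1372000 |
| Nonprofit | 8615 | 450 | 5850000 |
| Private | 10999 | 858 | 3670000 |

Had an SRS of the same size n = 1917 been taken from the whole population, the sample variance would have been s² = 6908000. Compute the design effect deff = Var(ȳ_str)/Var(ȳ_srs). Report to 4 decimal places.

0.6016

Var(ȳ_str) = Σ Wₕ²(1−fₕ)sₕ²/nₕ with Wₕ = Nₕ/27447:
  Public: (7833/27447)²·(1−609/7833)·1372000/609 = 169.22048
  Nonprofit: (8615/27447)²·(1−450/8615)·5850000/450 = 1213.8501
  Private: (10999/27447)²·(1−858/10999)·3670000/858 = 633.3197
  → Var(ȳ_str) = 2016.3903.
Var(ȳ_srs) = (1 − 1917/27447)·6908000/1917 = 3351.8621.
deff = 2016.3903 / 3351.8621 = 0.6016.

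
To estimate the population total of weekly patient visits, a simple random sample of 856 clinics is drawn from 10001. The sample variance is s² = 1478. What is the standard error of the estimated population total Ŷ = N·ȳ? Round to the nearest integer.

12566

Var(Ŷ) = N²·Var(ȳ) = N²·(1 − n/N)·s²/n.
f = 856/10001 = 0.08559144; Var(ȳ) = 0.91440856·1478/856 = 1.5788503.
Var(Ŷ) = 10001² · 1.5788503 = 1.5791661 × 10^8.
SE(Ŷ) = √(1.5791661 × 10^8) = 12566.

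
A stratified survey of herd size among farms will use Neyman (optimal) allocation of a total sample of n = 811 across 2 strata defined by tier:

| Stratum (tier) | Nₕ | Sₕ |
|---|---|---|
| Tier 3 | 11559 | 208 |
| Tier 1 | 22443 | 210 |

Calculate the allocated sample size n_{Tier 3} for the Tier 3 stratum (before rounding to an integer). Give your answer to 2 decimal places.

273.96

Neyman allocation: nₕ = n·NₕSₕ / Σⱼ NⱼSⱼ.
Σ NⱼSⱼ = 11559·208 + 22443·210 = 7.117302 × 10^6.
n_{Tier 3} = 811·11559·208 / (7.117302 × 10^6) = 273.96.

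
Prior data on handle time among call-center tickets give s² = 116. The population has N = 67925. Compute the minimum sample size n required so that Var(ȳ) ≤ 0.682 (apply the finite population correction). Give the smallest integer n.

170

Without fpc, n₀ = s²/D = 116/0.682 = 170.0880.
With fpc, (1 − n/N)·s²/n ≤ D requires n ≥ n₀/(1 + n₀/N) = 170.0880/(1 + 170.0880/67925) = 169.6632.
Rounding up, n = 170.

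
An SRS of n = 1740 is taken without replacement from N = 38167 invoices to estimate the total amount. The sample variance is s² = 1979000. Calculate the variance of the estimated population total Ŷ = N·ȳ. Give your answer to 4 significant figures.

1.581 × 10^12

Var(Ŷ) = N²·Var(ȳ) = N²·(1 − n/N)·s²/n.
f = 1740/38167 = 0.04558912; Var(ȳ) = 0.95441088·1979000/1740 = 1085.5052.
Var(Ŷ) = 38167² · 1085.5052 = 1.581277 × 10^12.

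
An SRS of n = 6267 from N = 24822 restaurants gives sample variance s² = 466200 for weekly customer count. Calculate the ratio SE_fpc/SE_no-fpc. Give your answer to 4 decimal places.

f = n/N = 6267/24822 = 0.25247764.
SE_no-fpc = √(s²/n) = 8.6249441; SE_fpc = √((1−f)s²/n) = 7.4570728.
Ratio = √(1−f) = 0.86459375.

0.8646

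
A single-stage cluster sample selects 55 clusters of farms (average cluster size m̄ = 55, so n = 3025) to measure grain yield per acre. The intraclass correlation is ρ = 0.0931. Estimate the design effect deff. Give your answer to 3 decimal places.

6.027

deff = 1 + (55 − 1)·0.0931 = 1 + 5.0274 = 6.0274.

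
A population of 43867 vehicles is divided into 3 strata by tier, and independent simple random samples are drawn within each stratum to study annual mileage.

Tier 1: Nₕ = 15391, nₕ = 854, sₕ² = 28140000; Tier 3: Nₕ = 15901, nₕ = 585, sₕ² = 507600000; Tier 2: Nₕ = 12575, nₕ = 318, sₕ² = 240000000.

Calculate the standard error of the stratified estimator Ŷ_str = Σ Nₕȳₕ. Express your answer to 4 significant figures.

1.830 × 10^7

Var(Ŷ_str) = Σₕ Nₕ²(1 − fₕ)sₕ²/nₕ.
Tier 1: 15391²·(1 − 854/15391)·28140000/854 = 7.3723824 × 10^12.
Tier 3: 15901²·(1 − 585/15901)·507600000/585 = 2.1131754 × 10^14.
Tier 2: 12575²·(1 − 318/12575)·240000000/318 = 1.1632587 × 10^14.
Sum = 3.3501579 × 10^14.
SE = √(3.3501579 × 10^14) = 1.830 × 10^7.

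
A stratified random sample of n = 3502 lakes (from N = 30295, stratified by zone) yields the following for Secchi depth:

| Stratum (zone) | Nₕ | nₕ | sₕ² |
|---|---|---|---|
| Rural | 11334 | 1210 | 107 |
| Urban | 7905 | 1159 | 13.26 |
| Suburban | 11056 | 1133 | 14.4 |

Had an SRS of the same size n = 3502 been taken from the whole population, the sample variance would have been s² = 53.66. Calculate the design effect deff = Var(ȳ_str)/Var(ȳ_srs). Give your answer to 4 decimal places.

Var(ȳ_str) = Σ Wₕ²(1−fₕ)sₕ²/nₕ with Wₕ = Nₕ/30295:
  Rural: (11334/30295)²·(1−1210/11334)·107/1210 = 0.011055842
  Urban: (7905/30295)²·(1−1159/7905)·13.26/1159 = 6.6476231 × 10^-4
  Suburban: (11056/30295)²·(1−1133/11056)·14.4/1133 = 0.0015192586
  → Var(ȳ_str) = 0.013239863.
Var(ȳ_srs) = (1 − 3502/30295)·53.66/3502 = 0.013551423.
deff = 0.013239863 / 0.013551423 = 0.9770.

0.9770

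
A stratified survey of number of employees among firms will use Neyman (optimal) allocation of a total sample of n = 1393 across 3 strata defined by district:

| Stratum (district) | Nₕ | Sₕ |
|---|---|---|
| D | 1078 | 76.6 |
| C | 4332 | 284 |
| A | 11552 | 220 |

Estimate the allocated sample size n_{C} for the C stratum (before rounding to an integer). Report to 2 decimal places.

444.64

Neyman allocation: nₕ = n·NₕSₕ / Σⱼ NⱼSⱼ.
Σ NⱼSⱼ = 1078·76.6 + 4332·284 + 11552·220 = 3.8543028 × 10^6.
n_{C} = 1393·4332·284 / (3.8543028 × 10^6) = 444.64.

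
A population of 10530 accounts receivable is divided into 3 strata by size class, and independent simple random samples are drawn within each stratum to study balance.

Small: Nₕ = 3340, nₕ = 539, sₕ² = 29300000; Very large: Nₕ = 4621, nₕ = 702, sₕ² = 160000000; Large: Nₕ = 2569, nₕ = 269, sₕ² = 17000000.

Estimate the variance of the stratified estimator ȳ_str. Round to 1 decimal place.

45179.4

Var(ȳ_str) = Σₕ Wₕ²(1 − fₕ)sₕ²/nₕ with Wₕ = Nₕ/N, N = 10530.
Small: Wₕ = 0.31718898; term = 0.31718898²·(1 − 0.16137725)·29300000/539 = 4586.5031.
Very large: Wₕ = 0.43884141; term = 0.43884141²·(1 − 0.15191517)·160000000/702 = 37225.227.
Large: Wₕ = 0.24396961; term = 0.24396961²·(1 − 0.10471000)·17000000/269 = 3367.6879.
Sum = 45179.418.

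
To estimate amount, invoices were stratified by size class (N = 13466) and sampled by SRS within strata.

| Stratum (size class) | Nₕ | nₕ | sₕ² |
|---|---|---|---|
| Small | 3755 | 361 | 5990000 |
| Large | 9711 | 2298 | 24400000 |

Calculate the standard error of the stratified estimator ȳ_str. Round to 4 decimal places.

Var(ȳ_str) = Σₕ Wₕ²(1 − fₕ)sₕ²/nₕ with Wₕ = Nₕ/N, N = 13466.
Small: Wₕ = 0.27885044; term = 0.27885044²·(1 − 0.09613848)·5990000/361 = 1166.1762.
Large: Wₕ = 0.72114956; term = 0.72114956²·(1 − 0.23663886)·24400000/2298 = 4215.2228.
Sum = 5381.399.
SE = √(5381.399) = 73.3580.

73.3580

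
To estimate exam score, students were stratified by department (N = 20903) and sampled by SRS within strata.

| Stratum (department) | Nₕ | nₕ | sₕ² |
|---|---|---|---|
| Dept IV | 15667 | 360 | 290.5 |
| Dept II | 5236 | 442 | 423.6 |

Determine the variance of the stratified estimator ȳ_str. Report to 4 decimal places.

0.4980

Var(ȳ_str) = Σₕ Wₕ²(1 − fₕ)sₕ²/nₕ with Wₕ = Nₕ/N, N = 20903.
Dept IV: Wₕ = 0.74950964; term = 0.74950964²·(1 − 0.02297823)·290.5/360 = 0.44289657.
Dept II: Wₕ = 0.25049036; term = 0.25049036²·(1 − 0.08441558)·423.6/442 = 0.055057198.
Sum = 0.49795377.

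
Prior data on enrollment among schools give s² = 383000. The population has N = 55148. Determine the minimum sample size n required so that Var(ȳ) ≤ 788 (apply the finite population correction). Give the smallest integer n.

482

Without fpc, n₀ = s²/D = 383000/788 = 486.0406.
With fpc, (1 − n/N)·s²/n ≤ D requires n ≥ n₀/(1 + n₀/N) = 486.0406/(1 + 486.0406/55148) = 481.7944.
Rounding up, n = 482.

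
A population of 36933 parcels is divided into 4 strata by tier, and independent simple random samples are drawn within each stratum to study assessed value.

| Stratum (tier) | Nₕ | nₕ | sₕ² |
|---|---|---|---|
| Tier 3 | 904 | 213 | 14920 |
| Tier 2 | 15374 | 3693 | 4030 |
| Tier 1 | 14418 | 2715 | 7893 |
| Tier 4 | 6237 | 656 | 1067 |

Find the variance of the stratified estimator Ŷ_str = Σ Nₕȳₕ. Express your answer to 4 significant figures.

7.869 × 10^8

Var(Ŷ_str) = Σₕ Nₕ²(1 − fₕ)sₕ²/nₕ.
Tier 3: 904²·(1 − 213/904)·14920/213 = 4.3755807 × 10^7.
Tier 2: 15374²·(1 − 3693/15374)·4030/3693 = 1.9597137 × 10^8.
Tier 1: 14418²·(1 − 2715/14418)·7893/2715 = 4.9054008 × 10^8.
Tier 4: 6237²·(1 − 656/6237)·1067/656 = 5.6617195 × 10^7.
Sum = 7.8688445 × 10^8.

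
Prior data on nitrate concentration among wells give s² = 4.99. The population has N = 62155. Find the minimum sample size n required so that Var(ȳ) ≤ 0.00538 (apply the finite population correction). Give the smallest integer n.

914

Without fpc, n₀ = s²/D = 4.99/0.00538 = 927.5093.
With fpc, (1 − n/N)·s²/n ≤ D requires n ≥ n₀/(1 + n₀/N) = 927.5093/(1 + 927.5093/62155) = 913.8720.
Rounding up, n = 914.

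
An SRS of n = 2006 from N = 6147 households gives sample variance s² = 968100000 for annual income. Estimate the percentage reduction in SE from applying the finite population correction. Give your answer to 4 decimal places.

f = n/N = 2006/6147 = 0.32633805.
SE_no-fpc = √(s²/n) = 694.69576; SE_fpc = √((1−f)s²/n) = 570.18482.
Ratio = √(1−f) = 0.82076912. Reduction = 100·(1 − 0.82076912) = 17.9231%.

17.9231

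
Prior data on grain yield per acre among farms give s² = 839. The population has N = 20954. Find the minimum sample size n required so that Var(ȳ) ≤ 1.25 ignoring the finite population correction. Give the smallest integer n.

672

Without fpc, n₀ = s²/D = 839/1.25 = 671.2000.
Rounding up, n = 672.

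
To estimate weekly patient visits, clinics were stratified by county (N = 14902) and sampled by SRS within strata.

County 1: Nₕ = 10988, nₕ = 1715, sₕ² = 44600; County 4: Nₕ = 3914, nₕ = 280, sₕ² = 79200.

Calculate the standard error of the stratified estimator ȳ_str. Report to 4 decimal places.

Var(ȳ_str) = Σₕ Wₕ²(1 − fₕ)sₕ²/nₕ with Wₕ = Nₕ/N, N = 14902.
County 1: Wₕ = 0.73735069; term = 0.73735069²·(1 − 0.15607936)·44600/1715 = 11.9322.
County 4: Wₕ = 0.26264931; term = 0.26264931²·(1 − 0.07153807)·79200/280 = 18.116895.
Sum = 30.049095.
SE = √(30.049095) = 5.4817.

5.4817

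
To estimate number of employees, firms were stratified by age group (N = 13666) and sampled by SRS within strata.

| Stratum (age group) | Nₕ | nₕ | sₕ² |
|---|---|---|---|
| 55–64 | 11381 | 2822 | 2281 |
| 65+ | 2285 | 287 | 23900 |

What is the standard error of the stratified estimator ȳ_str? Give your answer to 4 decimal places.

Var(ȳ_str) = Σₕ Wₕ²(1 − fₕ)sₕ²/nₕ with Wₕ = Nₕ/N, N = 13666.
55–64: Wₕ = 0.83279672; term = 0.83279672²·(1 − 0.24795712)·2281/2822 = 0.42158863.
65+: Wₕ = 0.16720328; term = 0.16720328²·(1 − 0.12560175)·23900/287 = 2.0357051.
Sum = 2.4572937.
SE = √(2.4572937) = 1.5676.

1.5676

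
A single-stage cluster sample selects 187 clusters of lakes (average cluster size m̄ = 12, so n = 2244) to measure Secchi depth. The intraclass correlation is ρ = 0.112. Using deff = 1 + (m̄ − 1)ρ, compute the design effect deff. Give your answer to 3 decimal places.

deff = 1 + (12 − 1)·0.112 = 1 + 1.232 = 2.232.

2.232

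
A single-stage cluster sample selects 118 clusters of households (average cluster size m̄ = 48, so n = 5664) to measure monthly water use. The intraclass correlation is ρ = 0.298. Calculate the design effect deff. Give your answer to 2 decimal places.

deff = 1 + (48 − 1)·0.298 = 1 + 14.006 = 15.006.

15.01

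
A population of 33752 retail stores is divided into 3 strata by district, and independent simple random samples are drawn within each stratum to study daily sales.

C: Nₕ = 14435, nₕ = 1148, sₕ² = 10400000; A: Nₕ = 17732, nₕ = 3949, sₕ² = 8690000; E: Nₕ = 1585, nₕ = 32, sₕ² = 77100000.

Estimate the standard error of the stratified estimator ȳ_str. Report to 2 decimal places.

84.87

Var(ȳ_str) = Σₕ Wₕ²(1 − fₕ)sₕ²/nₕ with Wₕ = Nₕ/N, N = 33752.
C: Wₕ = 0.42767836; term = 0.42767836²·(1 − 0.07952892)·10400000/1148 = 1525.2328.
A: Wₕ = 0.52536146; term = 0.52536146²·(1 − 0.22270471)·8690000/3949 = 472.10119.
E: Wₕ = 0.04696018; term = 0.04696018²·(1 − 0.02018927)·77100000/32 = 5206.0232.
Sum = 7203.3572.
SE = √(7203.3572) = 84.87.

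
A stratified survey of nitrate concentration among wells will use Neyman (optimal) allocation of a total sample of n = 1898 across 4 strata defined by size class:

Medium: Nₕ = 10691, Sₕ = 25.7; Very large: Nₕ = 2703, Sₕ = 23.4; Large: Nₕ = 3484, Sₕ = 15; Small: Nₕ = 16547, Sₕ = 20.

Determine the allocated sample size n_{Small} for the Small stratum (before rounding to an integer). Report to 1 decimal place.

Neyman allocation: nₕ = n·NₕSₕ / Σⱼ NⱼSⱼ.
Σ NⱼSⱼ = 10691·25.7 + 2703·23.4 + 3484·15 + 16547·20 = 721208.9.
n_{Small} = 1898·16547·20 / 721208.9 = 870.9.

870.9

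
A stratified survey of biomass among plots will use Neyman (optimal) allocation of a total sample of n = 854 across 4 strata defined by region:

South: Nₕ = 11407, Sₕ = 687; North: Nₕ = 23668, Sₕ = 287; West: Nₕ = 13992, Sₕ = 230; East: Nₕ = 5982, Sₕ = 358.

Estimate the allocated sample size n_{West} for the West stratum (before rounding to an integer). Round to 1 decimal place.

137.5

Neyman allocation: nₕ = n·NₕSₕ / Σⱼ NⱼSⱼ.
Σ NⱼSⱼ = 11407·687 + 23668·287 + 13992·230 + 5982·358 = 1.9989041 × 10^7.
n_{West} = 854·13992·230 / (1.9989041 × 10^7) = 137.5.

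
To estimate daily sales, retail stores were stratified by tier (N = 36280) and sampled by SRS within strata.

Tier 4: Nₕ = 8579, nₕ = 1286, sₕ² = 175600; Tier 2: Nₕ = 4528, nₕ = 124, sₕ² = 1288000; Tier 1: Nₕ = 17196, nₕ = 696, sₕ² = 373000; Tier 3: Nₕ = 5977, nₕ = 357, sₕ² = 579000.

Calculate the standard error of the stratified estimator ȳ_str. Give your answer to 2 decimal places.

Var(ȳ_str) = Σₕ Wₕ²(1 − fₕ)sₕ²/nₕ with Wₕ = Nₕ/N, N = 36280.
Tier 4: Wₕ = 0.23646637; term = 0.23646637²·(1 − 0.14990092)·175600/1286 = 6.4907049.
Tier 2: Wₕ = 0.12480706; term = 0.12480706²·(1 − 0.02738516)·1288000/124 = 157.36689.
Tier 1: Wₕ = 0.47398015; term = 0.47398015²·(1 − 0.04047453)·373000/696 = 115.52512.
Tier 3: Wₕ = 0.16474642; term = 0.16474642²·(1 − 0.05972896)·579000/357 = 41.389994.
Sum = 320.77271.
SE = √(320.77271) = 17.91.

17.91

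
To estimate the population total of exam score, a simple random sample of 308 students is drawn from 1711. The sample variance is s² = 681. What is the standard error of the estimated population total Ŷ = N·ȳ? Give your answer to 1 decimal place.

2303.8

Var(Ŷ) = N²·Var(ȳ) = N²·(1 − n/N)·s²/n.
f = 308/1711 = 0.18001169; Var(ȳ) = 0.81998831·681/308 = 1.8130261.
Var(Ŷ) = 1711² · 1.8130261 = 5.307672 × 10^6.
SE(Ŷ) = √(5.307672 × 10^6) = 2303.8.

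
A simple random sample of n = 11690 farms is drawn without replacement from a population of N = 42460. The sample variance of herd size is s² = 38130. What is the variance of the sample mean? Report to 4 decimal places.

Under SRS without replacement, Var(ȳ) = (1 − f)·s²/n with f = n/N = 11690/42460 = 0.27531795.
Var(ȳ) = (1 − 0.27531795)·38130/11690 = 0.72468205·3.2617622 = 2.3637405.

2.3637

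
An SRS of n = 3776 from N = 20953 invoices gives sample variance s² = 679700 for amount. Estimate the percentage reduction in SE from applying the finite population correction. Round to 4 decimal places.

9.4579

f = n/N = 3776/20953 = 0.18021286.
SE_no-fpc = √(s²/n) = 13.416605; SE_fpc = √((1−f)s²/n) = 12.147676.
Ratio = √(1−f) = 0.90542098. Reduction = 100·(1 − 0.90542098) = 9.4579%.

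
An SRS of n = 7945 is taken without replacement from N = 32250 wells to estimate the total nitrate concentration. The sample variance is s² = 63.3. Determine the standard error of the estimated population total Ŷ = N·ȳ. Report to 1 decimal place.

2499.0

Var(Ŷ) = N²·Var(ȳ) = N²·(1 − n/N)·s²/n.
f = 7945/32250 = 0.24635659; Var(ȳ) = 0.75364341·63.3/7945 = 0.0060044843.
Var(Ŷ) = 32250² · 0.0060044843 = 6.245039 × 10^6.
SE(Ŷ) = √(6.245039 × 10^6) = 2499.0.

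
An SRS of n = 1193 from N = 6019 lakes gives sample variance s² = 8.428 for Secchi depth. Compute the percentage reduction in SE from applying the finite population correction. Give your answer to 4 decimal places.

10.4570

f = n/N = 1193/6019 = 0.19820568.
SE_no-fpc = √(s²/n) = 0.084050837; SE_fpc = √((1−f)s²/n) = 0.075261614.
Ratio = √(1−f) = 0.89542968. Reduction = 100·(1 − 0.89542968) = 10.4570%.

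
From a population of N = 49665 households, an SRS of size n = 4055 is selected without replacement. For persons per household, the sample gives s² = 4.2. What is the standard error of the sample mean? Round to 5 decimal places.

0.03084

Under SRS without replacement, Var(ȳ) = (1 − f)·s²/n with f = n/N = 4055/49665 = 0.08164704.
Var(ȳ) = (1 − 0.08164704)·4.2/4055 = 0.91835296·0.0010357583 = 9.5119173 × 10^-4.
SE(ȳ) = √(9.5119173 × 10^-4) = 0.03084.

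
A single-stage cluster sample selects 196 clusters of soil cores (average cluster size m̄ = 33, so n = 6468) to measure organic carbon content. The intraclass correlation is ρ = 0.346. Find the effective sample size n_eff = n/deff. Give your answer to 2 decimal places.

535.79

deff = 1 + (33 − 1)·0.346 = 1 + 11.072 = 12.072.
n_eff = 6468 / 12.072 = 535.79.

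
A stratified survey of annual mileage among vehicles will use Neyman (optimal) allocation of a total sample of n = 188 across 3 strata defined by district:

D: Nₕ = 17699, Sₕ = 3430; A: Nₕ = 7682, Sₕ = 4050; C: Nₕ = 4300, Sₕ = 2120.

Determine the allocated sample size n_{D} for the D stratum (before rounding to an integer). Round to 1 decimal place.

Neyman allocation: nₕ = n·NₕSₕ / Σⱼ NⱼSⱼ.
Σ NⱼSⱼ = 17699·3430 + 7682·4050 + 4300·2120 = 1.0093567 × 10^8.
n_{D} = 188·17699·3430 / (1.0093567 × 10^8) = 113.1.

113.1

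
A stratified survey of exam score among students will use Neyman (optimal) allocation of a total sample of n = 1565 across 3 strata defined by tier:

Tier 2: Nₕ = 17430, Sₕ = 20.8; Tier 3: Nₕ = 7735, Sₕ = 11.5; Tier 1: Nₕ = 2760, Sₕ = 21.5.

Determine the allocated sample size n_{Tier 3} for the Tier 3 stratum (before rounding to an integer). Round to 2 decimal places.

Neyman allocation: nₕ = n·NₕSₕ / Σⱼ NⱼSⱼ.
Σ NⱼSⱼ = 17430·20.8 + 7735·11.5 + 2760·21.5 = 510836.5.
n_{Tier 3} = 1565·7735·11.5 / 510836.5 = 272.52.

272.52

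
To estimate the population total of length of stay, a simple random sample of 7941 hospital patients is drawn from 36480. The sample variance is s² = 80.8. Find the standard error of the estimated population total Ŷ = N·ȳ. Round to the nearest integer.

3255

Var(Ŷ) = N²·Var(ȳ) = N²·(1 − n/N)·s²/n.
f = 7941/36480 = 0.21768092; Var(ȳ) = 0.78231908·80.8/7941 = 0.0079601286.
Var(Ŷ) = 36480² · 0.0079601286 = 1.0593263 × 10^7.
SE(Ŷ) = √(1.0593263 × 10^7) = 3255.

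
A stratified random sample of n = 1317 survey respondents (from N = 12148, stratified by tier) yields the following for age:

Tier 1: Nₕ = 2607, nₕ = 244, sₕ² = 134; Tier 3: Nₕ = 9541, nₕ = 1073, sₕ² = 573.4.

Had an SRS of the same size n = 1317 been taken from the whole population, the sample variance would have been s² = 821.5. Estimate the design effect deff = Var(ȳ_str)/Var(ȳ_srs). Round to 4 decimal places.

Var(ȳ_str) = Σ Wₕ²(1−fₕ)sₕ²/nₕ with Wₕ = Nₕ/12148:
  Tier 1: (2607/12148)²·(1−244/2607)·134/244 = 0.022925043
  Tier 3: (9541/12148)²·(1−1073/9541)·573.4/1073 = 0.29256552
  → Var(ȳ_str) = 0.31549056.
Var(ȳ_srs) = (1 − 1317/12148)·821.5/1317 = 0.55614183.
deff = 0.31549056 / 0.55614183 = 0.5673.

0.5673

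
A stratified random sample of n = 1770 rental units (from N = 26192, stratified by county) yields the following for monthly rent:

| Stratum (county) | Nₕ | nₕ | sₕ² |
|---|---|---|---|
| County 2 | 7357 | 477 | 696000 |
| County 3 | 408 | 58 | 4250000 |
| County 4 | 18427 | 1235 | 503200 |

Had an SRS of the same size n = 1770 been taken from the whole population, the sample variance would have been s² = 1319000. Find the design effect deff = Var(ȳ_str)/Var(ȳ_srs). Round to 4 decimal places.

0.4477

Var(ȳ_str) = Σ Wₕ²(1−fₕ)sₕ²/nₕ with Wₕ = Nₕ/26192:
  County 2: (7357/26192)²·(1−477/7357)·696000/477 = 107.65711
  County 3: (408/26192)²·(1−58/408)·4250000/58 = 15.252879
  County 4: (18427/26192)²·(1−1235/18427)·503200/1235 = 188.1557
  → Var(ȳ_str) = 311.06569.
Var(ȳ_srs) = (1 − 1770/26192)·1319000/1770 = 694.83885.
deff = 311.06569 / 694.83885 = 0.4477.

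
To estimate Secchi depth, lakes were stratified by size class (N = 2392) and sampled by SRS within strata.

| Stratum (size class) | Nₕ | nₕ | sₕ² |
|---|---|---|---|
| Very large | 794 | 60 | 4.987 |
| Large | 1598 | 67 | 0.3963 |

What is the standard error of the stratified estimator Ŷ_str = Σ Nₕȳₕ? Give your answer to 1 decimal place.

250.8

Var(Ŷ_str) = Σₕ Nₕ²(1 − fₕ)sₕ²/nₕ.
Very large: 794²·(1 − 60/794)·4.987/60 = 48440.061.
Large: 1598²·(1 − 67/1598)·0.3963/67 = 14471.09.
Sum = 62911.151.
SE = √(62911.151) = 250.8.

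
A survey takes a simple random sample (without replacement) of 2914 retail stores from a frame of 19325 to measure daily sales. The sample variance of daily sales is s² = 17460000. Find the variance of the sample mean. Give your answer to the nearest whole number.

5088

Under SRS without replacement, Var(ȳ) = (1 − f)·s²/n with f = n/N = 2914/19325 = 0.15078913.
Var(ȳ) = (1 − 0.15078913)·17460000/2914 = 0.84921087·5991.7639 = 5088.271.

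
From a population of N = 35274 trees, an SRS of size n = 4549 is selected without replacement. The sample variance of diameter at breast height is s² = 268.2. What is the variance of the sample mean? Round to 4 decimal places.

Under SRS without replacement, Var(ȳ) = (1 − f)·s²/n with f = n/N = 4549/35274 = 0.12896184.
Var(ȳ) = (1 − 0.12896184)·268.2/4549 = 0.87103816·0.058958013 = 0.051354679.

0.0514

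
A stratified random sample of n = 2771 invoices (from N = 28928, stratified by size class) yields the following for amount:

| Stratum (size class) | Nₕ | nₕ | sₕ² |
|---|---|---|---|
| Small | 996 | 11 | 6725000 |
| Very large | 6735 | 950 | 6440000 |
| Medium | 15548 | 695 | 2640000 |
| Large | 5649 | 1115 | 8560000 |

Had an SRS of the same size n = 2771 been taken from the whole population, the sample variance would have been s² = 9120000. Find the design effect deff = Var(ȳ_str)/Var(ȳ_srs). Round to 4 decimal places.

0.7781

Var(ȳ_str) = Σ Wₕ²(1−fₕ)sₕ²/nₕ with Wₕ = Nₕ/28928:
  Small: (996/28928)²·(1−11/996)·6725000/11 = 716.73457
  Very large: (6735/28928)²·(1−950/6735)·6440000/950 = 315.62138
  Medium: (15548/28928)²·(1−695/15548)·2640000/695 = 1048.2648
  Large: (5649/28928)²·(1−1115/5649)·8560000/1115 = 234.97149
  → Var(ȳ_str) = 2315.5922.
Var(ȳ_srs) = (1 − 2771/28928)·9120000/2771 = 2975.9651.
deff = 2315.5922 / 2975.9651 = 0.7781.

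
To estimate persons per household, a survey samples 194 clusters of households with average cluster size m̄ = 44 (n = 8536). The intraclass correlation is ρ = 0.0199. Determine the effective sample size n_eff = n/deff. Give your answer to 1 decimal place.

deff = 1 + (44 − 1)·0.0199 = 1 + 0.8557 = 1.8557.
n_eff = 8536 / 1.8557 = 4599.9.

4599.9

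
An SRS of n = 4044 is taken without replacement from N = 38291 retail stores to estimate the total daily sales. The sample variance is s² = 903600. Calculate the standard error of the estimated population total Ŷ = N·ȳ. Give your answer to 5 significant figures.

Var(Ŷ) = N²·Var(ȳ) = N²·(1 − n/N)·s²/n.
f = 4044/38291 = 0.10561228; Var(ȳ) = 0.89438772·903600/4044 = 199.8439.
Var(Ŷ) = 38291² · 199.8439 = 2.9301126 × 10^11.
SE(Ŷ) = √(2.9301126 × 10^11) = 541310.

541310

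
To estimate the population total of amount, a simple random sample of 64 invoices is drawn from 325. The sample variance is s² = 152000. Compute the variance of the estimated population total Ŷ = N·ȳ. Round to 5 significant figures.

2.0146 × 10^8

Var(Ŷ) = N²·Var(ȳ) = N²·(1 − n/N)·s²/n.
f = 64/325 = 0.19692308; Var(ȳ) = 0.80307692·152000/64 = 1907.3077.
Var(Ŷ) = 325² · 1907.3077 = 2.0145938 × 10^8.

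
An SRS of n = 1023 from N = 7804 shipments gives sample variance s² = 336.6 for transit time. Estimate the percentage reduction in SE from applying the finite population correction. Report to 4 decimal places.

6.7845

f = n/N = 1023/7804 = 0.13108662.
SE_no-fpc = √(s²/n) = 0.57361333; SE_fpc = √((1−f)s²/n) = 0.53469667.
Ratio = √(1−f) = 0.93215523. Reduction = 100·(1 − 0.93215523) = 6.7845%.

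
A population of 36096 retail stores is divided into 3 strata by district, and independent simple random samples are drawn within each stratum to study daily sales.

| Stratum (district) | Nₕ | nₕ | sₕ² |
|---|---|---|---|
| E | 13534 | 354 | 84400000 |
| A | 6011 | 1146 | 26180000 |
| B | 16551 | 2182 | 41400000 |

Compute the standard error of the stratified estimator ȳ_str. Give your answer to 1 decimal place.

Var(ȳ_str) = Σₕ Wₕ²(1 − fₕ)sₕ²/nₕ with Wₕ = Nₕ/N, N = 36096.
E: Wₕ = 0.37494459; term = 0.37494459²·(1 − 0.02615635)·84400000/354 = 32640.937.
A: Wₕ = 0.16652815; term = 0.16652815²·(1 − 0.19065047)·26180000/1146 = 512.73911.
B: Wₕ = 0.45852726; term = 0.45852726²·(1 − 0.13183493)·41400000/2182 = 3463.2052.
Sum = 36616.881.
SE = √(36616.881) = 191.4.

191.4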